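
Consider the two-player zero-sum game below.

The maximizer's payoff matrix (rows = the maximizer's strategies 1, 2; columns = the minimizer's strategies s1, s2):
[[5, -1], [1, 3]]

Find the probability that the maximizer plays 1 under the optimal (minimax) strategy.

Row minima are -1 and 1, so the maximizer's maximin is 1; column maxima are 5 and 3, so the minimizer's minimax is 3. These differ, so the equilibrium is in mixed strategies.
Let the maximizer play 1 with probability p. The minimizer is indifferent when 5p + (1−p) = −p + 3(1−p), giving p = 1/4.

1/4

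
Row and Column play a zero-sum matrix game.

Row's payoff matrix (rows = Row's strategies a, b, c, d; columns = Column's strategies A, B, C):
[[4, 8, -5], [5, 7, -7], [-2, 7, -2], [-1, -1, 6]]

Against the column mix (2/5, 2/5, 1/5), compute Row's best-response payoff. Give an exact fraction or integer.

a: (4)·(2/5) + (8)·(2/5) + (-5)·(1/5) = 19/5.
b: (5)·(2/5) + (7)·(2/5) + (-7)·(1/5) = 17/5.
c: (-2)·(2/5) + (7)·(2/5) + (-2)·(1/5) = 8/5.
d: (-1)·(2/5) + (-1)·(2/5) + (6)·(1/5) = 2/5.
The best pure response is a with expected payoff 19/5.

19/5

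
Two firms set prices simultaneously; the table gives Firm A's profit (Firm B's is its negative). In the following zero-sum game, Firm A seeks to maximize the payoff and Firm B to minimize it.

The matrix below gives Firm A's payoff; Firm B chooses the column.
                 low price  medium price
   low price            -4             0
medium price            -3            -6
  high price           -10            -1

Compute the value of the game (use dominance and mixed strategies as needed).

-24/7

Row high price is strictly dominated by row low price, so Firm A never plays it.
The remaining 2×2 game on (low price, medium price) × (low price, medium price) has no saddle point. Let Firm A play low price with probability p; indifference gives −4p − 3(1−p) = −6(1−p), so p = 3/7.
Similarly Firm B's optimal q on low price is 6/7, and the value is -4·(6/7) + (0)·(1/7) = -24/7.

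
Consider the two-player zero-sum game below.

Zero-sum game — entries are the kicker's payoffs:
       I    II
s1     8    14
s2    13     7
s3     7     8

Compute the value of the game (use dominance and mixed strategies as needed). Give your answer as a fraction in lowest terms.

Row s3 is strictly dominated by row s1, so the kicker never plays it.
The remaining 2×2 game on (s1, s2) × (I, II) has no saddle point. Let the kicker play s1 with probability p; indifference gives 8p + 13(1−p) = 14p + 7(1−p), so p = 1/2.
Similarly the goalkeeper's optimal q on I is 7/12, and the value is 8·(7/12) + (14)·(5/12) = 21/2.

21/2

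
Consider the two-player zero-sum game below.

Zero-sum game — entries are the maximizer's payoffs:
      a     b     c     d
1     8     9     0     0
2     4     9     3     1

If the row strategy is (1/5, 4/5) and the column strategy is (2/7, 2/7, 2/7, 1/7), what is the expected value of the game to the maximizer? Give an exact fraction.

Against (2/7, 2/7, 2/7, 1/7), each row's expected payoff is 1: 34/7; 2: 33/7.
Taking the (1/5, 4/5)-weighted average: (1/5)·(34/7) + (4/5)·(33/7) = 166/35.

166/35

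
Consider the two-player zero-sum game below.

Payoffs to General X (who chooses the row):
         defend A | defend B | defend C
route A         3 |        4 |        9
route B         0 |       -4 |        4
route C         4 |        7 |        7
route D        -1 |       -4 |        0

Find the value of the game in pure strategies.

4

Row minima: 3, -4, 4, -4 → General X's maximin is 4.
Column maxima: 4, 7, 9 → General Y's minimax is 4.
They coincide at (route C, defend A), so the value is 4.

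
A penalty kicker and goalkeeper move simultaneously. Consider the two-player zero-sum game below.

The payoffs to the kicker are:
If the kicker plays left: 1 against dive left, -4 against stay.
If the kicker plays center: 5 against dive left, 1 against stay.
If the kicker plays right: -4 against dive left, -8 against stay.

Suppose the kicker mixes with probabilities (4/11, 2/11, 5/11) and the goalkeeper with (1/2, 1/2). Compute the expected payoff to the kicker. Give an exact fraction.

-30/11

Against (1/2, 1/2), each row's expected payoff is left: -3/2; center: 3; right: -6.
Taking the (4/11, 2/11, 5/11)-weighted average: (4/11)·(-3/2) + (2/11)·(3) + (5/11)·(-6) = -30/11.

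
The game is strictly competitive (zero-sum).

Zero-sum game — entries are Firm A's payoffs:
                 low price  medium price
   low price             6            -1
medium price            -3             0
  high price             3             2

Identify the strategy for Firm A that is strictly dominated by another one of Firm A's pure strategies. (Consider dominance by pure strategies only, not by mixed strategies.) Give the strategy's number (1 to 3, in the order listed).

2

Compare medium price with high price: 3 > -3, 2 > 0.
So high price strictly dominates medium price for Firm A; medium price is strictly dominated.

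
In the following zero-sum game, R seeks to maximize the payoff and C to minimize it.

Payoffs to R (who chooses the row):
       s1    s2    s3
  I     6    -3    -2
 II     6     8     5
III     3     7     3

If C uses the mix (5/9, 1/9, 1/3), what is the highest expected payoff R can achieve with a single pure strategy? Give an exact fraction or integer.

I: (6)·(5/9) + (-3)·(1/9) + (-2)·(1/3) = 7/3.
II: (6)·(5/9) + (8)·(1/9) + (5)·(1/3) = 53/9.
III: (3)·(5/9) + (7)·(1/9) + (3)·(1/3) = 31/9.
The best pure response is II with expected payoff 53/9.

53/9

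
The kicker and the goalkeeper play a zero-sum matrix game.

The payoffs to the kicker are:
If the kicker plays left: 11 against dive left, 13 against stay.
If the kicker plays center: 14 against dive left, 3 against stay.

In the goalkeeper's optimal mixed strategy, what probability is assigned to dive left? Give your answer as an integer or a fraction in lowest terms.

Row minima are 11 and 3, so the kicker's maximin is 11; column maxima are 14 and 13, so the goalkeeper's minimax is 13. These differ, so the equilibrium is in mixed strategies.
Let the goalkeeper play dive left with probability q. The kicker is indifferent when 11q + 13(1−q) = 14q + 3(1−q), giving q = 10/13.

10/13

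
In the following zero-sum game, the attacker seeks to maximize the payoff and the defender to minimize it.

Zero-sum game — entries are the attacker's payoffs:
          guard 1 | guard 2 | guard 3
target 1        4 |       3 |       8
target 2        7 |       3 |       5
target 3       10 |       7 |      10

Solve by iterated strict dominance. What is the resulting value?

7

Column guard 1 is strictly dominated by guard 2 for the defender (3<4, 3<7, 7<10); eliminate guard 1.
Column guard 3 is strictly dominated by guard 2 for the defender (3<8, 3<5, 7<10); eliminate guard 3.
Row target 1 is strictly dominated by row target 3 (7>3); eliminate target 1.
Row target 2 is strictly dominated by row target 3 (7>3); eliminate target 2.
Only (target 3, guard 2) remains, with payoff 7.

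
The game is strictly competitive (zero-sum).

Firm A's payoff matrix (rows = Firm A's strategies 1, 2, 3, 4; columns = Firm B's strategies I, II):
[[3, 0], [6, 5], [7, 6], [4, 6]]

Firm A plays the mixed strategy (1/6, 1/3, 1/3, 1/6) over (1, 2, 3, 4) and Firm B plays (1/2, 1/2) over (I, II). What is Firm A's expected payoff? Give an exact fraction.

Against (1/2, 1/2), each row's expected payoff is 1: 3/2; 2: 11/2; 3: 13/2; 4: 5.
Taking the (1/6, 1/3, 1/3, 1/6)-weighted average: (1/6)·(3/2) + (1/3)·(11/2) + (1/3)·(13/2) + (1/6)·(5) = 61/12.

61/12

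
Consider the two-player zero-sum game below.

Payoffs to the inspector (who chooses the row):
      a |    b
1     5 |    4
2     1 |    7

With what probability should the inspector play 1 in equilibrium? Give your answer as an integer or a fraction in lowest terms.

6/7

Row minima are 4 and 1, so the inspector's maximin is 4; column maxima are 5 and 7, so the inspectee's minimax is 5. These differ, so the equilibrium is in mixed strategies.
Let the inspector play 1 with probability p. The inspectee is indifferent when 5p + (1−p) = 4p + 7(1−p), giving p = 6/7.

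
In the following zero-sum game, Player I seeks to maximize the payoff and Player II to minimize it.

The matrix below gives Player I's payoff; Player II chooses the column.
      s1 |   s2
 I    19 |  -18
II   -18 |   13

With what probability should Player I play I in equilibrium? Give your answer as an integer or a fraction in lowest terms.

31/68

Row minima are -18 and -18, so Player I's maximin is -18; column maxima are 19 and 13, so Player II's minimax is 13. These differ, so the equilibrium is in mixed strategies.
Let Player I play I with probability p. Player II is indifferent when 19p − 18(1−p) = −18p + 13(1−p), giving p = 31/68.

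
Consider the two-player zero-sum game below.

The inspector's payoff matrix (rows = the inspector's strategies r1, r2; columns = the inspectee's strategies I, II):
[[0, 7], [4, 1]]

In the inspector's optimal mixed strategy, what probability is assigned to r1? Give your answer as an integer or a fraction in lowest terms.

3/10

Row minima are 0 and 1, so the inspector's maximin is 1; column maxima are 4 and 7, so the inspectee's minimax is 4. These differ, so the equilibrium is in mixed strategies.
Let the inspector play r1 with probability p. The inspectee is indifferent when 4(1−p) = 7p + (1−p), giving p = 3/10.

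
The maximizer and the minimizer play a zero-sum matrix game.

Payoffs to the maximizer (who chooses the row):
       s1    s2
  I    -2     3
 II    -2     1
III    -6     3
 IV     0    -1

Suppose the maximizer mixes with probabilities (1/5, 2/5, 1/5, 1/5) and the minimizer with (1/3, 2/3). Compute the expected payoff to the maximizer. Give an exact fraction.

2/15

Against (1/3, 2/3), each row's expected payoff is I: 4/3; II: 0; III: 0; IV: -2/3.
Taking the (1/5, 2/5, 1/5, 1/5)-weighted average: (1/5)·(4/3) + (2/5)·(0) + (1/5)·(0) + (1/5)·(-2/3) = 2/15.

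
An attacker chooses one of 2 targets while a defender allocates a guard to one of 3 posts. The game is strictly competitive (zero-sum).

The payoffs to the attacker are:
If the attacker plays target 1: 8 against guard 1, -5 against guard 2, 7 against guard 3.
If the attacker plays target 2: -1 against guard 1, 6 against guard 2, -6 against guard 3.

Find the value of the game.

Column guard 1 is strictly dominated by guard 3 for the defender (it gives the attacker more in every row).
The remaining 2×2 game on (target 1, target 2) × (guard 2, guard 3) has no saddle point. Let the attacker play target 1 with probability p; indifference gives −5p + 6(1−p) = 7p − 6(1−p), so p = 1/2.
Similarly the defender's optimal q on guard 2 is 13/24, and the value is -5·(13/24) + (7)·(11/24) = 1/2.

1/2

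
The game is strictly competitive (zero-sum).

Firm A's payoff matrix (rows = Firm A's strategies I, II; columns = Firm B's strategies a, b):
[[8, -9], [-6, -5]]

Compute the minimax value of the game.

Row minima are -9 and -6, so Firm A's maximin is -6; column maxima are 8 and -5, so Firm B's minimax is -5. These differ, so the equilibrium is in mixed strategies.
Let Firm A play I with probability p. Firm B is indifferent when 8p − 6(1−p) = −9p − 5(1−p), giving p = 1/18.
Let Firm B play a with probability q. Firm A is indifferent when 8q − 9(1−q) = −6q − 5(1−q), giving q = 2/9.
The value is 8·(2/9) + (-9)·(7/9) = -47/9.

-47/9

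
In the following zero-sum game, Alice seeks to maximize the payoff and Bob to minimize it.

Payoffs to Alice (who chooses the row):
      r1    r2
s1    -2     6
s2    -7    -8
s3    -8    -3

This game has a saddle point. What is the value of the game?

Row minima: -2, -8, -8 → Alice's maximin is -2.
Column maxima: -2, 6 → Bob's minimax is -2.
They coincide at (s1, r1), so the value is -2.

-2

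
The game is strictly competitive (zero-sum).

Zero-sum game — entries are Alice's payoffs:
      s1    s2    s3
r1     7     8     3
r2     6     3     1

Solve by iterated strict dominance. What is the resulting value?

Row r2 is strictly dominated by row r1 (7>6, 8>3, 3>1); eliminate r2.
Column s1 is strictly dominated by s3 for Bob (3<7); eliminate s1.
Column s2 is strictly dominated by s3 for Bob (3<8); eliminate s2.
Only (r1, s3) remains, with payoff 3.

3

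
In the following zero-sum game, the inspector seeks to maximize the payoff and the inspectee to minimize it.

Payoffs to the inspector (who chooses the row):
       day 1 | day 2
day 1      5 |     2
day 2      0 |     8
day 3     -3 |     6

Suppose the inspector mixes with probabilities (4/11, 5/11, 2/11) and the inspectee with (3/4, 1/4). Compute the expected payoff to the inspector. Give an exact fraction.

51/22

Against (3/4, 1/4), each row's expected payoff is day 1: 17/4; day 2: 2; day 3: -3/4.
Taking the (4/11, 5/11, 2/11)-weighted average: (4/11)·(17/4) + (5/11)·(2) + (2/11)·(-3/4) = 51/22.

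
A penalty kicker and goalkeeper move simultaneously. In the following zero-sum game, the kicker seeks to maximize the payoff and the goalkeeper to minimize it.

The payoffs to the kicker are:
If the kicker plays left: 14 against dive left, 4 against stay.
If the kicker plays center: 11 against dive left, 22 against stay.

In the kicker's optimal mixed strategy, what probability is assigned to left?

Row minima are 4 and 11, so the kicker's maximin is 11; column maxima are 14 and 22, so the goalkeeper's minimax is 14. These differ, so the equilibrium is in mixed strategies.
Let the kicker play left with probability p. The goalkeeper is indifferent when 14p + 11(1−p) = 4p + 22(1−p), giving p = 11/21.

11/21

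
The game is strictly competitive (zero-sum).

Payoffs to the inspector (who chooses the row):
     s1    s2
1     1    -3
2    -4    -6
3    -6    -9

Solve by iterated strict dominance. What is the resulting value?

-3

Column s1 is strictly dominated by s2 for the inspectee (-3<1, -6<-4, -9<-6); eliminate s1.
Row 2 is strictly dominated by row 1 (-3>-6); eliminate 2.
Row 3 is strictly dominated by row 1 (-3>-9); eliminate 3.
Only (1, s2) remains, with payoff -3.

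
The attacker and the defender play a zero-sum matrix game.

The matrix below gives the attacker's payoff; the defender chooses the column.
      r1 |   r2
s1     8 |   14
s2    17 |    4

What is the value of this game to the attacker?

206/19

Row minima are 8 and 4, so the attacker's maximin is 8; column maxima are 17 and 14, so the defender's minimax is 14. These differ, so the equilibrium is in mixed strategies.
Let the attacker play s1 with probability p. The defender is indifferent when 8p + 17(1−p) = 14p + 4(1−p), giving p = 13/19.
Let the defender play r1 with probability q. The attacker is indifferent when 8q + 14(1−q) = 17q + 4(1−q), giving q = 10/19.
The value is 8·(10/19) + (14)·(9/19) = 206/19.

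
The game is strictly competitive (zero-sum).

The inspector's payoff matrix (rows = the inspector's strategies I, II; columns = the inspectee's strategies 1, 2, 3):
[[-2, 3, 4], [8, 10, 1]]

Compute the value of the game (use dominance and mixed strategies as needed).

Column 2 is strictly dominated by 1 for the inspectee (it gives the inspector more in every row).
The remaining 2×2 game on (I, II) × (1, 3) has no saddle point. Let the inspector play I with probability p; indifference gives −2p + 8(1−p) = 4p + (1−p), so p = 7/13.
Similarly the inspectee's optimal q on 1 is 3/13, and the value is -2·(3/13) + (4)·(10/13) = 34/13.

34/13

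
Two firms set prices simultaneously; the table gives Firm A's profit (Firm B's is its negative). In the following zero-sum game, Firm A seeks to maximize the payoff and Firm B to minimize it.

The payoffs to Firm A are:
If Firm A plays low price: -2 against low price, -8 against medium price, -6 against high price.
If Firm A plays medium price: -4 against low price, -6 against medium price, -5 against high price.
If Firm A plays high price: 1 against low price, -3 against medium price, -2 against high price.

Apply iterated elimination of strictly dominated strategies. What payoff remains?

Row medium price is strictly dominated by row high price (1>-4, -3>-6, -2>-5); eliminate medium price.
Row low price is strictly dominated by row high price (1>-2, -3>-8, -2>-6); eliminate low price.
Column high price is strictly dominated by medium price for Firm B (-3<-2); eliminate high price.
Column low price is strictly dominated by medium price for Firm B (-3<1); eliminate low price.
Only (high price, medium price) remains, with payoff -3.

-3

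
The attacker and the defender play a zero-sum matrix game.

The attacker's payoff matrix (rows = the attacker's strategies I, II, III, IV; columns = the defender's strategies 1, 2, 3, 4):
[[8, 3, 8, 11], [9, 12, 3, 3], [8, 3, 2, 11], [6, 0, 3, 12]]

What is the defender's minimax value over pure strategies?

8

The worst case (largest entry) in each column is 1: 9, 2: 12, 3: 8, 4: 12.
The best (smallest) of these is 8.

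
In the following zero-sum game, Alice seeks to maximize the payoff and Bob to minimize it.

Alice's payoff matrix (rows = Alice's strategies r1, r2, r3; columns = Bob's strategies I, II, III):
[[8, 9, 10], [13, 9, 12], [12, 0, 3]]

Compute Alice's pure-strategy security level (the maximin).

9

The worst-case payoff for each row is r1: 8, r2: 9, r3: 0.
The best of these is 9.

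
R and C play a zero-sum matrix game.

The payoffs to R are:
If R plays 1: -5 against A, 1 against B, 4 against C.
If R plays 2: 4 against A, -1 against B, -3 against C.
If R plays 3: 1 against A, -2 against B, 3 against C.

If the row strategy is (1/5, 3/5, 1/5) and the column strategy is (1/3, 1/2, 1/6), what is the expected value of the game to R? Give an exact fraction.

Against (1/3, 1/2, 1/6), each row's expected payoff is 1: -1/2; 2: 1/3; 3: -1/6.
Taking the (1/5, 3/5, 1/5)-weighted average: (1/5)·(-1/2) + (3/5)·(1/3) + (1/5)·(-1/6) = 1/15.

1/15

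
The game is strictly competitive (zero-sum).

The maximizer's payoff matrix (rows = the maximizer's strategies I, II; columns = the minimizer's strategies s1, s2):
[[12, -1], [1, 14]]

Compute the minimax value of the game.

13/2

Row minima are -1 and 1, so the maximizer's maximin is 1; column maxima are 12 and 14, so the minimizer's minimax is 12. These differ, so the equilibrium is in mixed strategies.
Let the maximizer play I with probability p. The minimizer is indifferent when 12p + (1−p) = −p + 14(1−p), giving p = 1/2.
Let the minimizer play s1 with probability q. The maximizer is indifferent when 12q − (1−q) = q + 14(1−q), giving q = 15/26.
The value is 12·(15/26) + (-1)·(11/26) = 13/2.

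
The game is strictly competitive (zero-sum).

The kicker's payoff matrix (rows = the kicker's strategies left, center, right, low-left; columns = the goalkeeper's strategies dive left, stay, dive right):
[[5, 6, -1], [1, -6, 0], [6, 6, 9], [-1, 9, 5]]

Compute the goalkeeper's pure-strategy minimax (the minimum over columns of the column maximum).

The worst case (largest entry) in each column is dive left: 6, stay: 9, dive right: 9.
The best (smallest) of these is 6.

6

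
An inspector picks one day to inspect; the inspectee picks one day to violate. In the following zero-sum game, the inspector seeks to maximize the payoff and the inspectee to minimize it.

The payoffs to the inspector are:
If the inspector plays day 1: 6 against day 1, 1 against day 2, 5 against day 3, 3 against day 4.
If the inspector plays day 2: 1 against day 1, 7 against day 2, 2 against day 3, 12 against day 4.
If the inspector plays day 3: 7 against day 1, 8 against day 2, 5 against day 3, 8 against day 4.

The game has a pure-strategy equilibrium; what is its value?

5

Row minima: 1, 1, 5 → the inspector's maximin is 5.
Column maxima: 7, 8, 5, 12 → the inspectee's minimax is 5.
They coincide at (day 3, day 3), so the value is 5.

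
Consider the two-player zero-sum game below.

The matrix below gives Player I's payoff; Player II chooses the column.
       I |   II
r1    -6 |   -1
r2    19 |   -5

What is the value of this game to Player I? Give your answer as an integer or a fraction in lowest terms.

-49/29

Row minima are -6 and -5, so Player I's maximin is -5; column maxima are 19 and -1, so Player II's minimax is -1. These differ, so the equilibrium is in mixed strategies.
Let Player I play r1 with probability p. Player II is indifferent when −6p + 19(1−p) = −p − 5(1−p), giving p = 24/29.
Let Player II play I with probability q. Player I is indifferent when −6q − (1−q) = 19q − 5(1−q), giving q = 4/29.
The value is -6·(4/29) + (-1)·(25/29) = -49/29.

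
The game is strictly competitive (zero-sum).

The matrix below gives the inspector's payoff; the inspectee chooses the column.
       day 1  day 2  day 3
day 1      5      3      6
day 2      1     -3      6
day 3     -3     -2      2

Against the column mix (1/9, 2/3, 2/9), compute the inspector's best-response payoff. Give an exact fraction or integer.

day 1: (5)·(1/9) + (3)·(2/3) + (6)·(2/9) = 35/9.
day 2: (1)·(1/9) + (-3)·(2/3) + (6)·(2/9) = -5/9.
day 3: (-3)·(1/9) + (-2)·(2/3) + (2)·(2/9) = -11/9.
The best pure response is day 1 with expected payoff 35/9.

35/9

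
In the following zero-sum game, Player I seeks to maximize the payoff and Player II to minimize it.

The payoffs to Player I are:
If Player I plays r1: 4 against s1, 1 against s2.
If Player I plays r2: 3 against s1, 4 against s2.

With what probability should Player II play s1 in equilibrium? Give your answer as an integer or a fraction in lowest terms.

Row minima are 1 and 3, so Player I's maximin is 3; column maxima are 4 and 4, so Player II's minimax is 4. These differ, so the equilibrium is in mixed strategies.
Let Player II play s1 with probability q. Player I is indifferent when 4q + (1−q) = 3q + 4(1−q), giving q = 3/4.

3/4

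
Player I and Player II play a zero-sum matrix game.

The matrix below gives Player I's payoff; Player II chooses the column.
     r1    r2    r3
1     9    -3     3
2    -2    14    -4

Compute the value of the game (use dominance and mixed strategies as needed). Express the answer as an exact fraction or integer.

5/4

Column r1 is strictly dominated by r3 for Player II (it gives Player I more in every row).
The remaining 2×2 game on (1, 2) × (r2, r3) has no saddle point. Let Player I play 1 with probability p; indifference gives −3p + 14(1−p) = 3p − 4(1−p), so p = 3/4.
Similarly Player II's optimal q on r2 is 7/24, and the value is -3·(7/24) + (3)·(17/24) = 5/4.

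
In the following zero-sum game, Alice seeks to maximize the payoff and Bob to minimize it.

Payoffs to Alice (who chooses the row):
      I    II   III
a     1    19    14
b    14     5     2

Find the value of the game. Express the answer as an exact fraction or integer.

Column II is strictly dominated by III for Bob (it gives Alice more in every row).
The remaining 2×2 game on (a, b) × (I, III) has no saddle point. Let Alice play a with probability p; indifference gives p + 14(1−p) = 14p + 2(1−p), so p = 12/25.
Similarly Bob's optimal q on I is 12/25, and the value is 1·(12/25) + (14)·(13/25) = 194/25.

194/25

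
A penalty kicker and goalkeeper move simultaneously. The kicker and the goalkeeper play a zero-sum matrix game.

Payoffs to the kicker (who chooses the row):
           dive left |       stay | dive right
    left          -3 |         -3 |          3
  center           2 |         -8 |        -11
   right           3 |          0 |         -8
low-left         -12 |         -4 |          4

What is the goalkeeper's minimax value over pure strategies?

The worst case (largest entry) in each column is dive left: 3, stay: 0, dive right: 4.
The best (smallest) of these is 0.

0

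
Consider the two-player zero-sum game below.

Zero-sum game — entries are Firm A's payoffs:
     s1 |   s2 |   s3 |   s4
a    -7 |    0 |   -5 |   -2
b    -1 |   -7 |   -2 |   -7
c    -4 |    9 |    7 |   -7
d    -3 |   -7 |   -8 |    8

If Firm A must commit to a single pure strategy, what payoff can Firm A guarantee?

The worst-case payoff for each row is a: -7, b: -7, c: -7, d: -8.
The best of these is -7.

-7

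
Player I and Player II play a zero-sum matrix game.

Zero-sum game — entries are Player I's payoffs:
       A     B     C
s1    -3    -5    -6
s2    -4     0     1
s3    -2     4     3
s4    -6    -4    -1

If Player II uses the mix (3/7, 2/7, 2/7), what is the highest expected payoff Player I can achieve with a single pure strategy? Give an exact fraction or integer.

s1: (-3)·(3/7) + (-5)·(2/7) + (-6)·(2/7) = -31/7.
s2: (-4)·(3/7) + (0)·(2/7) + (1)·(2/7) = -10/7.
s3: (-2)·(3/7) + (4)·(2/7) + (3)·(2/7) = 8/7.
s4: (-6)·(3/7) + (-4)·(2/7) + (-1)·(2/7) = -4.
The best pure response is s3 with expected payoff 8/7.

8/7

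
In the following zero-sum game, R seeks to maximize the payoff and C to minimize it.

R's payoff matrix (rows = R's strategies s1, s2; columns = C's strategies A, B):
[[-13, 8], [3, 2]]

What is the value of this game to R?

Row minima are -13 and 2, so R's maximin is 2; column maxima are 3 and 8, so C's minimax is 3. These differ, so the equilibrium is in mixed strategies.
Let R play s1 with probability p. C is indifferent when −13p + 3(1−p) = 8p + 2(1−p), giving p = 1/22.
Let C play A with probability q. R is indifferent when −13q + 8(1−q) = 3q + 2(1−q), giving q = 3/11.
The value is -13·(3/11) + (8)·(8/11) = 25/11.

25/11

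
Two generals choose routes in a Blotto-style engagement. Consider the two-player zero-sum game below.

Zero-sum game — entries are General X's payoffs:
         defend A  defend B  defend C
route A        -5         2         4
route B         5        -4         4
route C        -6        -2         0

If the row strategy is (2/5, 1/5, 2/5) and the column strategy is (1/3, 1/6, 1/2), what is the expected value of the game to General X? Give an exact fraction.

Against (1/3, 1/6, 1/2), each row's expected payoff is route A: 2/3; route B: 3; route C: -7/3.
Taking the (2/5, 1/5, 2/5)-weighted average: (2/5)·(2/3) + (1/5)·(3) + (2/5)·(-7/3) = -1/15.

-1/15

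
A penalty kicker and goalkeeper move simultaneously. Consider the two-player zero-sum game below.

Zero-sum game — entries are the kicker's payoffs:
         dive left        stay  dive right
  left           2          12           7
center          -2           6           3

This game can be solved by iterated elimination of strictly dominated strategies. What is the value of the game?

Row center is strictly dominated by row left (2>-2, 12>6, 7>3); eliminate center.
Column dive right is strictly dominated by dive left for the goalkeeper (2<7); eliminate dive right.
Column stay is strictly dominated by dive left for the goalkeeper (2<12); eliminate stay.
Only (left, dive left) remains, with payoff 2.

2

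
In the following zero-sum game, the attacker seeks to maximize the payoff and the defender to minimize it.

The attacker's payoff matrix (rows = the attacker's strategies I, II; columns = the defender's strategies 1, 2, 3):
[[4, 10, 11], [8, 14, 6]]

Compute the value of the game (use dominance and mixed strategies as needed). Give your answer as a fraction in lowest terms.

64/9

Column 2 is strictly dominated by 1 for the defender (it gives the attacker more in every row).
The remaining 2×2 game on (I, II) × (1, 3) has no saddle point. Let the attacker play I with probability p; indifference gives 4p + 8(1−p) = 11p + 6(1−p), so p = 2/9.
Similarly the defender's optimal q on 1 is 5/9, and the value is 4·(5/9) + (11)·(4/9) = 64/9.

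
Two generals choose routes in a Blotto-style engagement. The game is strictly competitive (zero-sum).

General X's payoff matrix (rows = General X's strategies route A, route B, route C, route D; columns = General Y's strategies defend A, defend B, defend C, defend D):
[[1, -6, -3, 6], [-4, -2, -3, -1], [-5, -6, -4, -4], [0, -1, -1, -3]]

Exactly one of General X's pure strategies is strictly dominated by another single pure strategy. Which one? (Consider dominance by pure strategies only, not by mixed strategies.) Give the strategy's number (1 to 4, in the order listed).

3

Compare route C with route B: -4 > -5, -2 > -6, -3 > -4, -1 > -4.
So route B strictly dominates route C for General X; route C is strictly dominated.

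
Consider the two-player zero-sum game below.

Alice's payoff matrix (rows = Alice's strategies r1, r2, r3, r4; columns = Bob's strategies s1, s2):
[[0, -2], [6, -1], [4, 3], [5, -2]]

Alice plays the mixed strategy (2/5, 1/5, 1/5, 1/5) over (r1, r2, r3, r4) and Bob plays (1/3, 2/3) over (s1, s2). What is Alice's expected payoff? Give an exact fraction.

Against (1/3, 2/3), each row's expected payoff is r1: -4/3; r2: 4/3; r3: 10/3; r4: 1/3.
Taking the (2/5, 1/5, 1/5, 1/5)-weighted average: (2/5)·(-4/3) + (1/5)·(4/3) + (1/5)·(10/3) + (1/5)·(1/3) = 7/15.

7/15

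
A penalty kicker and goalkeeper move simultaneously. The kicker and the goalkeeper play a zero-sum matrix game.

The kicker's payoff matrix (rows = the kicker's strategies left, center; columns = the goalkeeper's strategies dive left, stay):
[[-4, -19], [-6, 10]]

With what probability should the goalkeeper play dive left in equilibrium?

29/31

Row minima are -19 and -6, so the kicker's maximin is -6; column maxima are -4 and 10, so the goalkeeper's minimax is -4. These differ, so the equilibrium is in mixed strategies.
Let the goalkeeper play dive left with probability q. The kicker is indifferent when −4q − 19(1−q) = −6q + 10(1−q), giving q = 29/31.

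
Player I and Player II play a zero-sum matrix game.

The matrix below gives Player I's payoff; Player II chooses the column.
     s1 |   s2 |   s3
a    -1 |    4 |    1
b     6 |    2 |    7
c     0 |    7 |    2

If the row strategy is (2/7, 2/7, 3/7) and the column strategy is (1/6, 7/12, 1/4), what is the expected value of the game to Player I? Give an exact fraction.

317/84

Against (1/6, 7/12, 1/4), each row's expected payoff is a: 29/12; b: 47/12; c: 55/12.
Taking the (2/7, 2/7, 3/7)-weighted average: (2/7)·(29/12) + (2/7)·(47/12) + (3/7)·(55/12) = 317/84.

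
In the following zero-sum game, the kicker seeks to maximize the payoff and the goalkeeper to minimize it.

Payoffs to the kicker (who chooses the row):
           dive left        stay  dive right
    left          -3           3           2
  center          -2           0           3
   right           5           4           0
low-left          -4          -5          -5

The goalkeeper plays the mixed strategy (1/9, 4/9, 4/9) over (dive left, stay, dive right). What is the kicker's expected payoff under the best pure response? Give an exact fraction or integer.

7/3

left: (-3)·(1/9) + (3)·(4/9) + (2)·(4/9) = 17/9.
center: (-2)·(1/9) + (0)·(4/9) + (3)·(4/9) = 10/9.
right: (5)·(1/9) + (4)·(4/9) + (0)·(4/9) = 7/3.
low-left: (-4)·(1/9) + (-5)·(4/9) + (-5)·(4/9) = -44/9.
The best pure response is right with expected payoff 7/3.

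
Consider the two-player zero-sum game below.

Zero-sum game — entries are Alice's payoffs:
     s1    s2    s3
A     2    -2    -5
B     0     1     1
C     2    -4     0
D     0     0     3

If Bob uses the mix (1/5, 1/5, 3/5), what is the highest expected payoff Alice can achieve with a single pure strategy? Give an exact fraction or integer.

A: (2)·(1/5) + (-2)·(1/5) + (-5)·(3/5) = -3.
B: (0)·(1/5) + (1)·(1/5) + (1)·(3/5) = 4/5.
C: (2)·(1/5) + (-4)·(1/5) + (0)·(3/5) = -2/5.
D: (0)·(1/5) + (0)·(1/5) + (3)·(3/5) = 9/5.
The best pure response is D with expected payoff 9/5.

9/5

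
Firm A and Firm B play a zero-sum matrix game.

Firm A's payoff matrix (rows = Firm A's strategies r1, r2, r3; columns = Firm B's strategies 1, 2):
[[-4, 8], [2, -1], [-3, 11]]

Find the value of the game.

Row r1 is strictly dominated by row r3, so Firm A never plays it.
The remaining 2×2 game on (r2, r3) × (1, 2) has no saddle point. Let Firm A play r2 with probability p; indifference gives 2p − 3(1−p) = −p + 11(1−p), so p = 14/17.
Similarly Firm B's optimal q on 1 is 12/17, and the value is 2·(12/17) + (-1)·(5/17) = 19/17.

19/17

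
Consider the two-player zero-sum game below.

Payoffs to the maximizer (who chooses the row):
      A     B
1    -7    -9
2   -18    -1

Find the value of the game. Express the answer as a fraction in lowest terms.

Row minima are -9 and -18, so the maximizer's maximin is -9; column maxima are -7 and -1, so the minimizer's minimax is -7. These differ, so the equilibrium is in mixed strategies.
Let the maximizer play 1 with probability p. The minimizer is indifferent when −7p − 18(1−p) = −9p − (1−p), giving p = 17/19.
Let the minimizer play A with probability q. The maximizer is indifferent when −7q − 9(1−q) = −18q − (1−q), giving q = 8/19.
The value is -7·(8/19) + (-9)·(11/19) = -155/19.

-155/19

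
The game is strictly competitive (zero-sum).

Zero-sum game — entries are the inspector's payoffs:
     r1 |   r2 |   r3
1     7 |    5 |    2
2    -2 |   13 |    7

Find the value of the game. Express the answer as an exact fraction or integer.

53/14

Column r2 is strictly dominated by r3 for the inspectee (it gives the inspector more in every row).
The remaining 2×2 game on (1, 2) × (r1, r3) has no saddle point. Let the inspector play 1 with probability p; indifference gives 7p − 2(1−p) = 2p + 7(1−p), so p = 9/14.
Similarly the inspectee's optimal q on r1 is 5/14, and the value is 7·(5/14) + (2)·(9/14) = 53/14.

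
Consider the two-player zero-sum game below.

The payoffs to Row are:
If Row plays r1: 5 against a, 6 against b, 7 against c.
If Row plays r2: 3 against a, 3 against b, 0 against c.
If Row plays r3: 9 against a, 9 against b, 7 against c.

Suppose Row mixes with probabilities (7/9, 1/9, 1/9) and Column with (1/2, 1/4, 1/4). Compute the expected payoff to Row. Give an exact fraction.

Against (1/2, 1/4, 1/4), each row's expected payoff is r1: 23/4; r2: 9/4; r3: 17/2.
Taking the (7/9, 1/9, 1/9)-weighted average: (7/9)·(23/4) + (1/9)·(9/4) + (1/9)·(17/2) = 17/3.

17/3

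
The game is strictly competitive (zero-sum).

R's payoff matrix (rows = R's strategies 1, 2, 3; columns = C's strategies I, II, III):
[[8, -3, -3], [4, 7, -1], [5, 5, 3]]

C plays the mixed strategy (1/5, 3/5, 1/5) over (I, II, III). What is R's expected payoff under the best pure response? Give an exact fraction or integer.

24/5

1: (8)·(1/5) + (-3)·(3/5) + (-3)·(1/5) = -4/5.
2: (4)·(1/5) + (7)·(3/5) + (-1)·(1/5) = 24/5.
3: (5)·(1/5) + (5)·(3/5) + (3)·(1/5) = 23/5.
The best pure response is 2 with expected payoff 24/5.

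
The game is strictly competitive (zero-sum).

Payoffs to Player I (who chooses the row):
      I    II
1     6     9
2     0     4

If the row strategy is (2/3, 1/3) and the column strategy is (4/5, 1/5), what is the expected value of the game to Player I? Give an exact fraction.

Against (4/5, 1/5), each row's expected payoff is 1: 33/5; 2: 4/5.
Taking the (2/3, 1/3)-weighted average: (2/3)·(33/5) + (1/3)·(4/5) = 14/3.

14/3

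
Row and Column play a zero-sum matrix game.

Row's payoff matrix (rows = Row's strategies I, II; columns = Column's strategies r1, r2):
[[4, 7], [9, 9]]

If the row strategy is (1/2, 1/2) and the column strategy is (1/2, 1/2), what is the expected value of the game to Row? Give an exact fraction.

Against (1/2, 1/2), each row's expected payoff is I: 11/2; II: 9.
Taking the (1/2, 1/2)-weighted average: (1/2)·(11/2) + (1/2)·(9) = 29/4.

29/4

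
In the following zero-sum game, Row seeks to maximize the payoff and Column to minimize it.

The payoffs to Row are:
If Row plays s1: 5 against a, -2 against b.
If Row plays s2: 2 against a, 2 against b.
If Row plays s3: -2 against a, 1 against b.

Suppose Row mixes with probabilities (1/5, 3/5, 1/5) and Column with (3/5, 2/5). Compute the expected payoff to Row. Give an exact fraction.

Against (3/5, 2/5), each row's expected payoff is s1: 11/5; s2: 2; s3: -4/5.
Taking the (1/5, 3/5, 1/5)-weighted average: (1/5)·(11/5) + (3/5)·(2) + (1/5)·(-4/5) = 37/25.

37/25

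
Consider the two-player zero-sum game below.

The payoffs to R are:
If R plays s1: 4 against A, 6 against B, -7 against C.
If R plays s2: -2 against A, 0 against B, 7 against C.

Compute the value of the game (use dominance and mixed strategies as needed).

7/10

Column B is strictly dominated by A for C (it gives R more in every row).
The remaining 2×2 game on (s1, s2) × (A, C) has no saddle point. Let R play s1 with probability p; indifference gives 4p − 2(1−p) = −7p + 7(1−p), so p = 9/20.
Similarly C's optimal q on A is 7/10, and the value is 4·(7/10) + (-7)·(3/10) = 7/10.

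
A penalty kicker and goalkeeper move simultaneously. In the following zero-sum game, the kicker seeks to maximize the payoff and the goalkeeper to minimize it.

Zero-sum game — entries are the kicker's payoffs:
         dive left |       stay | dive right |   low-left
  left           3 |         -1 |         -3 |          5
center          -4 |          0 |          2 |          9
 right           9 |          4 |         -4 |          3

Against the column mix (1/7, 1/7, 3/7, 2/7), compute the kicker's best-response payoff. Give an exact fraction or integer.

20/7

left: (3)·(1/7) + (-1)·(1/7) + (-3)·(3/7) + (5)·(2/7) = 3/7.
center: (-4)·(1/7) + (0)·(1/7) + (2)·(3/7) + (9)·(2/7) = 20/7.
right: (9)·(1/7) + (4)·(1/7) + (-4)·(3/7) + (3)·(2/7) = 1.
The best pure response is center with expected payoff 20/7.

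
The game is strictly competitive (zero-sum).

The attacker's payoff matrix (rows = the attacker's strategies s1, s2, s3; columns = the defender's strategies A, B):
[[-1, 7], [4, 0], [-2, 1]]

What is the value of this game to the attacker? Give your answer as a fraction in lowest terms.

Row s3 is strictly dominated by row s1, so the attacker never plays it.
The remaining 2×2 game on (s1, s2) × (A, B) has no saddle point. Let the attacker play s1 with probability p; indifference gives −p + 4(1−p) = 7p, so p = 1/3.
Similarly the defender's optimal q on A is 7/12, and the value is -1·(7/12) + (7)·(5/12) = 7/3.

7/3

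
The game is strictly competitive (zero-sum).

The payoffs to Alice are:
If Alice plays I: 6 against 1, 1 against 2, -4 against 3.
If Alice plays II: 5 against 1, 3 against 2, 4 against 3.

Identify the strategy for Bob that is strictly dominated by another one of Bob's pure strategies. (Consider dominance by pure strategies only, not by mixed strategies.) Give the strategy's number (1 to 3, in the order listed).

Bob prefers columns that give Alice less. Compare 1 with 2: 1 < 6, 3 < 5.
So 2 strictly dominates 1 for Bob; 1 is strictly dominated.

1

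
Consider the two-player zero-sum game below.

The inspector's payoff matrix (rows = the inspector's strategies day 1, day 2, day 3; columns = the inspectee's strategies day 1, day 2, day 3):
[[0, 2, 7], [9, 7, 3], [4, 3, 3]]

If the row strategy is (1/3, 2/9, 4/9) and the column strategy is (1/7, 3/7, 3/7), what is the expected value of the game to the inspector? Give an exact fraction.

Against (1/7, 3/7, 3/7), each row's expected payoff is day 1: 27/7; day 2: 39/7; day 3: 22/7.
Taking the (1/3, 2/9, 4/9)-weighted average: (1/3)·(27/7) + (2/9)·(39/7) + (4/9)·(22/7) = 247/63.

247/63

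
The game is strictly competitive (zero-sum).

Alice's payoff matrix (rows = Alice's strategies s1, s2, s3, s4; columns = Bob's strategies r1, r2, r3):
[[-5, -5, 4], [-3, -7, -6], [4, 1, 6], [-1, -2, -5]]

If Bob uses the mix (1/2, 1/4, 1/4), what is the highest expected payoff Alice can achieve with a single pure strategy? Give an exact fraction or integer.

15/4

s1: (-5)·(1/2) + (-5)·(1/4) + (4)·(1/4) = -11/4.
s2: (-3)·(1/2) + (-7)·(1/4) + (-6)·(1/4) = -19/4.
s3: (4)·(1/2) + (1)·(1/4) + (6)·(1/4) = 15/4.
s4: (-1)·(1/2) + (-2)·(1/4) + (-5)·(1/4) = -9/4.
The best pure response is s3 with expected payoff 15/4.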